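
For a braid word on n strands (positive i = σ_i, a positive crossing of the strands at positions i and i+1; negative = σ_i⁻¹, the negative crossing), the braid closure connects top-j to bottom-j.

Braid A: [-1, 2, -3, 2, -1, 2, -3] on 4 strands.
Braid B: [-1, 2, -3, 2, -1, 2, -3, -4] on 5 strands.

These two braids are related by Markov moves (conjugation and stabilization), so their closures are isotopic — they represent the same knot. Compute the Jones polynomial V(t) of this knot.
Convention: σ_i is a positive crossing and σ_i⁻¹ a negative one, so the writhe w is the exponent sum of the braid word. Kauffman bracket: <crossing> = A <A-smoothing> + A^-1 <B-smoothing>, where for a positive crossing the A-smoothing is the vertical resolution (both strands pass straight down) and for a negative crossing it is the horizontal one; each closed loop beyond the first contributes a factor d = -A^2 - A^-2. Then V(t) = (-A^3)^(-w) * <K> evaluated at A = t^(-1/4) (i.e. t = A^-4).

-t^3 + 3*t^2 - 3*t + 4 - 4*t^-1 + 3*t^-2 - 2*t^-3 + t^-4

Derivation:
Markov-equivalent braids have isotopic closures, hence identical knot invariants. Strip the Markov moves from each word to reach a common short braid β, then compute V(t) once on β.
Braid A: s1^-1 s2 s3^-1 s2 s1^-1 s2 s3^-1 on 4 strands has no conjugating prefix/suffix or stabilization to strip; take β = s1^-1 s2 s3^-1 s2 s1^-1 s2 s3^-1.
Braid B: s1^-1 s2 s3^-1 s2 s1^-1 s2 s3^-1 s4^-1 on 5 strands reduces by inverse Markov moves (closure unchanged at each step):
  Destabilize: the word has the form β·s4^-1 where s4^-1 occurs only as the final letter (β ∈ B_4); drop it and the last strand → 4 strands.
Reduced to β = s1^-1 s2 s3^-1 s2 s1^-1 s2 s3^-1 on 4 strands, 7 crossings.
Both give the same β = s1^-1 s2 s3^-1 s2 s1^-1 s2 s3^-1 on 4 strands, so one state sum suffices:
Braid: s1^-1 s2 s3^-1 s2 s1^-1 s2 s3^-1 on 4 strands, 7 crossings.
Writhe w = (#positive) - (#negative) = 3 - 4 = -1.
Enumerate smoothing states for the bracket polynomial. There are 2^7 = 128 states.
Each crossing splits two ways (0=vertical, 1=horizontal). The state's weight is A^(#A-smoothings - #B-smoothings) * d^(loops - 1).
Tabulate the states by total A-exponent and number of loops L (A-exp: L × count):
  A^7: L=4 ×1
  A^5: L=3 ×7
  A^3: L=2 ×19, L=4 ×2
  A^1: L=1 ×21, L=3 ×14
  A^-1: L=2 ×32, L=4 ×3
  A^-3: L=3 ×21
  A^-5: L=4 ×7
  A^-7: L=5 ×1
Each group contributes A^e * Σ count * d^(L-1):
Powers of d = -A^2 - A^-2: d^2 = A^4 + 2 + A^-4; d^3 = -A^6 - 3*A^2 - 3*A^-2 - A^-6; d^4 = A^8 + 4*A^4 + 6 + 4*A^-4 + A^-8.
  A^7 * (d^3) = -A^13 - 3*A^9 - 3*A^5 - A
  A^5 * (7*d^2) = 7*A^9 + 14*A^5 + 7*A
  A^3 * (19*d + 2*d^3) = -2*A^9 - 25*A^5 - 25*A - 2*A^-3
  A^1 * (21 + 14*d^2) = 14*A^5 + 49*A + 14*A^-3
  A^-1 * (32*d + 3*d^3) = -3*A^5 - 41*A - 41*A^-3 - 3*A^-7
  A^-3 * (21*d^2) = 21*A + 42*A^-3 + 21*A^-7
  A^-5 * (7*d^3) = -7*A - 21*A^-3 - 21*A^-7 - 7*A^-11
  A^-7 * (d^4) = A + 4*A^-3 + 6*A^-7 + 4*A^-11 + A^-15
Summing the groups: <K> = -A^13 + 2*A^9 - 3*A^5 + 4*A - 4*A^-3 + 3*A^-7 - 3*A^-11 + A^-15
Normalise by the writhe: (-A^3)^(-w) = (-A^3)^(1) = -A^3, so f(A) = -A^3 * <K> = A^16 - 2*A^12 + 3*A^8 - 4*A^4 + 4 - 3*A^-4 + 3*A^-8 - A^-12.
Substitute A = t^(-1/4), i.e. A^e → t^(-e/4): V(t) = -t^3 + 3*t^2 - 3*t + 4 - 4*t^-1 + 3*t^-2 - 2*t^-3 + t^-4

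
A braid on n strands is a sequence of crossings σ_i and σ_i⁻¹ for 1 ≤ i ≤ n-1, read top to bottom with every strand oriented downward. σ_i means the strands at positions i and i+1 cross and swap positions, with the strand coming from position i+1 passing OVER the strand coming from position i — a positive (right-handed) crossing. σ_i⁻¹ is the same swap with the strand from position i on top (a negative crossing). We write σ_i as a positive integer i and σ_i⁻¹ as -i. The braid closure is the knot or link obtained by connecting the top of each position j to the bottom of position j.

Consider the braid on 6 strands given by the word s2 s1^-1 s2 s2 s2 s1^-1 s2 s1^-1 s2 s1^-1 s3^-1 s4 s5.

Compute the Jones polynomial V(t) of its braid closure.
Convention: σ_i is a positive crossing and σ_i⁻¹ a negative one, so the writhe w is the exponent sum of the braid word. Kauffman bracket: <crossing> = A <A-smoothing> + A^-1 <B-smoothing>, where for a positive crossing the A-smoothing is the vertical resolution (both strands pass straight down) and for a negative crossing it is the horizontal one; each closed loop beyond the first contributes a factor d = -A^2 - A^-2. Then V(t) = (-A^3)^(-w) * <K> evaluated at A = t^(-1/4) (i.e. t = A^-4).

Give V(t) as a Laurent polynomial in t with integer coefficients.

The presented braid s2 s1^-1 s2 s2 s2 s1^-1 s2 s1^-1 s2 s1^-1 s3^-1 s4 s5 on 6 strands reduces by inverse Markov moves (closure unchanged at each step):
  Destabilize: the word has the form β·s5 where s5 occurs only as the final letter (β ∈ B_5); drop it and the last strand → 5 strands.
  Destabilize: the word has the form β·s4 where s4 occurs only as the final letter (β ∈ B_4); drop it and the last strand → 4 strands.
  Destabilize: the word has the form β·s3^-1 where s3^-1 occurs only as the final letter (β ∈ B_3); drop it and the last strand → 3 strands.
Reduced to β = s2 s1^-1 s2 s2 s2 s1^-1 s2 s1^-1 s2 s1^-1 on 3 strands, 10 crossings.
Compute on β:
Braid: s2 s1^-1 s2 s2 s2 s1^-1 s2 s1^-1 s2 s1^-1 on 3 strands, 10 crossings.
Writhe w = (#positive) - (#negative) = 6 - 4 = 2.
Computing the Kauffman bracket via state sum. There are 2^10 = 1024 states.
Smooth each crossing (0=||, 1=⌣⌢); contribution A^(Σ sign_k(1-2s_k)) * d^(L-1).
Tabulate the states by total A-exponent and number of loops L (A-exp: L × count):
  A^10: L=5 ×1
  A^8: L=4 ×10
  A^6: L=3 ×42, L=5 ×3
  A^4: L=2 ×90, L=4 ×29, L=6 ×1
  A^2: L=1 ×87, L=3 ×110, L=5 ×13
  A^0: L=2 ×179, L=4 ×71, L=6 ×2
  A^-2: L=3 ×187, L=5 ×23
  A^-4: L=4 ×117, L=6 ×3
  A^-6: L=5 ×45
  A^-8: L=6 ×10
  A^-10: L=7 ×1
Each group contributes A^e * Σ count * d^(L-1):
Powers of d = -A^2 - A^-2: d^2 = A^4 + 2 + A^-4; d^3 = -A^6 - 3*A^2 - 3*A^-2 - A^-6; d^4 = A^8 + 4*A^4 + 6 + 4*A^-4 + A^-8; d^5 = -A^10 - 5*A^6 - 10*A^2 - 10*A^-2 - 5*A^-6 - A^-10; d^6 = A^12 + 6*A^8 + 15*A^4 + 20 + 15*A^-4 + 6*A^-8 + A^-12.
  A^10 * (d^4) = A^18 + 4*A^14 + 6*A^10 + 4*A^6 + A^2
  A^8 * (10*d^3) = -10*A^14 - 30*A^10 - 30*A^6 - 10*A^2
  A^6 * (42*d^2 + 3*d^4) = 3*A^14 + 54*A^10 + 102*A^6 + 54*A^2 + 3*A^-2
  A^4 * (90*d + 29*d^3 + d^5) = -A^14 - 34*A^10 - 187*A^6 - 187*A^2 - 34*A^-2 - A^-6
  A^2 * (87 + 110*d^2 + 13*d^4) = 13*A^10 + 162*A^6 + 385*A^2 + 162*A^-2 + 13*A^-6
  A^0 * (179*d + 71*d^3 + 2*d^5) = -2*A^10 - 81*A^6 - 412*A^2 - 412*A^-2 - 81*A^-6 - 2*A^-10
  A^-2 * (187*d^2 + 23*d^4) = 23*A^6 + 279*A^2 + 512*A^-2 + 279*A^-6 + 23*A^-10
  A^-4 * (117*d^3 + 3*d^5) = -3*A^6 - 132*A^2 - 381*A^-2 - 381*A^-6 - 132*A^-10 - 3*A^-14
  A^-6 * (45*d^4) = 45*A^2 + 180*A^-2 + 270*A^-6 + 180*A^-10 + 45*A^-14
  A^-8 * (10*d^5) = -10*A^2 - 50*A^-2 - 100*A^-6 - 100*A^-10 - 50*A^-14 - 10*A^-18
  A^-10 * (d^6) = A^2 + 6*A^-2 + 15*A^-6 + 20*A^-10 + 15*A^-14 + 6*A^-18 + A^-22
Summing the groups: <K> = A^18 - 4*A^14 + 7*A^10 - 10*A^6 + 14*A^2 - 14*A^-2 + 14*A^-6 - 11*A^-10 + 7*A^-14 - 4*A^-18 + A^-22
Normalise by the writhe: (-A^3)^(-w) = (-A^3)^(-2) = A^-6, so f(A) = A^-6 * <K> = A^12 - 4*A^8 + 7*A^4 - 10 + 14*A^-4 - 14*A^-8 + 14*A^-12 - 11*A^-16 + 7*A^-20 - 4*A^-24 + A^-28.
Substitute A = t^(-1/4), i.e. A^e → t^(-e/4): V(t) = t^7 - 4*t^6 + 7*t^5 - 11*t^4 + 14*t^3 - 14*t^2 + 14*t - 10 + 7*t^-1 - 4*t^-2 + t^-3

Answer: t^7 - 4*t^6 + 7*t^5 - 11*t^4 + 14*t^3 - 14*t^2 + 14*t - 10 + 7*t^-1 - 4*t^-2 + t^-3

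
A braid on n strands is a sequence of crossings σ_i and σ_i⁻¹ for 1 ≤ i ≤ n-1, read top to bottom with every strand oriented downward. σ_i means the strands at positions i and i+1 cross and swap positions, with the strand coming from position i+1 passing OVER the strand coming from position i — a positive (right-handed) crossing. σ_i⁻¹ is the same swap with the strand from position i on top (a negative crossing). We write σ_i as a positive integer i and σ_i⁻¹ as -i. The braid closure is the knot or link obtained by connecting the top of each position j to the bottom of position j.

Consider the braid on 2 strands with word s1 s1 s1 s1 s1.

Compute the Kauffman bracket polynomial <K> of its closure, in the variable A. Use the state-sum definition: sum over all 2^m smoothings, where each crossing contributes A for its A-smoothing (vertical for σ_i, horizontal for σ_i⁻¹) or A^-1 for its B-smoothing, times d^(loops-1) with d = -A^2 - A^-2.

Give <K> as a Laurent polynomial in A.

Braid: s1 s1 s1 s1 s1 on 2 strands, 5 crossings.
Writhe w = (#positive) - (#negative) = 5 - 0 = 5.
State-sum expansion of <K>. There are 2^5 = 32 states.
Smooth each crossing (0=||, 1=⌣⌢); contribution A^(Σ sign_k(1-2s_k)) * d^(L-1).
  state 00000: A-exp=+5, loops=2, term = A^5 * d^1
  state 00001: A-exp=+3, loops=1, term = A^3 * d^0
  state 00010: A-exp=+3, loops=1, term = A^3 * d^0
  state 00011: A-exp=+1, loops=2, term = A^1 * d^1
  state 00100: A-exp=+3, loops=1, term = A^3 * d^0
  state 00101: A-exp=+1, loops=2, term = A^1 * d^1
  state 00110: A-exp=+1, loops=2, term = A^1 * d^1
  state 00111: A-exp=-1, loops=3, term = A^-1 * d^2
  state 01000: A-exp=+3, loops=1, term = A^3 * d^0
  state 01001: A-exp=+1, loops=2, term = A^1 * d^1
  state 01010: A-exp=+1, loops=2, term = A^1 * d^1
  state 01011: A-exp=-1, loops=3, term = A^-1 * d^2
  state 01100: A-exp=+1, loops=2, term = A^1 * d^1
  state 01101: A-exp=-1, loops=3, term = A^-1 * d^2
  state 01110: A-exp=-1, loops=3, term = A^-1 * d^2
  state 01111: A-exp=-3, loops=4, term = A^-3 * d^3
  state 10000: A-exp=+3, loops=1, term = A^3 * d^0
  state 10001: A-exp=+1, loops=2, term = A^1 * d^1
  state 10010: A-exp=+1, loops=2, term = A^1 * d^1
  state 10011: A-exp=-1, loops=3, term = A^-1 * d^2
  state 10100: A-exp=+1, loops=2, term = A^1 * d^1
  state 10101: A-exp=-1, loops=3, term = A^-1 * d^2
  state 10110: A-exp=-1, loops=3, term = A^-1 * d^2
  state 10111: A-exp=-3, loops=4, term = A^-3 * d^3
  state 11000: A-exp=+1, loops=2, term = A^1 * d^1
  state 11001: A-exp=-1, loops=3, term = A^-1 * d^2
  state 11010: A-exp=-1, loops=3, term = A^-1 * d^2
  state 11011: A-exp=-3, loops=4, term = A^-3 * d^3
  state 11100: A-exp=-1, loops=3, term = A^-1 * d^2
  state 11101: A-exp=-3, loops=4, term = A^-3 * d^3
  state 11110: A-exp=-3, loops=4, term = A^-3 * d^3
  state 11111: A-exp=-5, loops=5, term = A^-5 * d^4
Collect the terms by A-exponent (count of states per loop number):
Powers of d = -A^2 - A^-2: d^2 = A^4 + 2 + A^-4; d^3 = -A^6 - 3*A^2 - 3*A^-2 - A^-6; d^4 = A^8 + 4*A^4 + 6 + 4*A^-4 + A^-8.
  A^5 * (d) = -A^7 - A^3
  A^3 * (5) = 5*A^3
  A^1 * (10*d) = -10*A^3 - 10*A^-1
  A^-1 * (10*d^2) = 10*A^3 + 20*A^-1 + 10*A^-5
  A^-3 * (5*d^3) = -5*A^3 - 15*A^-1 - 15*A^-5 - 5*A^-9
  A^-5 * (d^4) = A^3 + 4*A^-1 + 6*A^-5 + 4*A^-9 + A^-13
Summing the groups: <K> = -A^7 - A^-1 + A^-5 - A^-9 + A^-13

Answer: -A^7 - A^-1 + A^-5 - A^-9 + A^-13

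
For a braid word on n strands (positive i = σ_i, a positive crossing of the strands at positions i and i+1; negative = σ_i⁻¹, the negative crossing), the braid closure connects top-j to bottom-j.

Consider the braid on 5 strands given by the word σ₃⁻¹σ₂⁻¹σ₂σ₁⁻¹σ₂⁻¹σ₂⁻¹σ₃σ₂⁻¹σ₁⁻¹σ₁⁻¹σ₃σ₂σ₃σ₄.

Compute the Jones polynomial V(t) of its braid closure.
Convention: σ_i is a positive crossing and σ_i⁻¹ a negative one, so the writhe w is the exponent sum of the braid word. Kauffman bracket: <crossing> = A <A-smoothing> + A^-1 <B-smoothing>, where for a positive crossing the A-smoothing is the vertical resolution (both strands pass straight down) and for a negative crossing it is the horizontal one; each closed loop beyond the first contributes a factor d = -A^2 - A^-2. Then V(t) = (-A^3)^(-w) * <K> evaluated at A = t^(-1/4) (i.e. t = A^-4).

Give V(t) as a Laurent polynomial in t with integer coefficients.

The presented braid s3^-1 s2^-1 s2 s1^-1 s2^-1 s2^-1 s3 s2^-1 s1^-1 s1^-1 s3 s2 s3 s4 on 5 strands reduces by inverse Markov moves (closure unchanged at each step):
  Destabilize: the word has the form β·s4 where s4 occurs only as the final letter (β ∈ B_4); drop it and the last strand → 4 strands.
  Deconjugate: the word is γ·β·γ⁻¹ with γ = s3^-1 s2^-1 (prefix) and γ⁻¹ = s2 s3 (suffix); strip both.
Reduced to β = s2 s1^-1 s2^-1 s2^-1 s3 s2^-1 s1^-1 s1^-1 s3 on 4 strands, 9 crossings.
Compute on β:
Braid: s2 s1^-1 s2^-1 s2^-1 s3 s2^-1 s1^-1 s1^-1 s3 on 4 strands, 9 crossings.
Writhe w = (#positive) - (#negative) = 3 - 6 = -3.
Computing the Kauffman bracket via state sum. There are 2^9 = 512 states.
For each crossing: s=0 is the vertical smoothing, s=1 horizontal. Crossing k contributes A^(sign_k * (1 - 2*s_k)); loop factor d = -A^2 - A^-2.
Tabulate the states by total A-exponent and number of loops L (A-exp: L × count):
  A^9: L=6 ×1
  A^7: L=5 ×9
  A^5: L=4 ×35, L=6 ×1
  A^3: L=3 ×73, L=5 ×11
  A^1: L=2 ×82, L=4 ×43, L=6 ×1
  A^-1: L=1 ×40, L=3 ×79, L=5 ×7
  A^-3: L=2 ×63, L=4 ×21
  A^-5: L=1 ×9, L=3 ×26, L=5 ×1
  A^-7: L=2 ×6, L=4 ×3
  A^-9: L=3 ×1
Each group contributes A^e * Σ count * d^(L-1):
Powers of d = -A^2 - A^-2: d^2 = A^4 + 2 + A^-4; d^3 = -A^6 - 3*A^2 - 3*A^-2 - A^-6; d^4 = A^8 + 4*A^4 + 6 + 4*A^-4 + A^-8; d^5 = -A^10 - 5*A^6 - 10*A^2 - 10*A^-2 - 5*A^-6 - A^-10.
  A^9 * (d^5) = -A^19 - 5*A^15 - 10*A^11 - 10*A^7 - 5*A^3 - A^-1
  A^7 * (9*d^4) = 9*A^15 + 36*A^11 + 54*A^7 + 36*A^3 + 9*A^-1
  A^5 * (35*d^3 + d^5) = -A^15 - 40*A^11 - 115*A^7 - 115*A^3 - 40*A^-1 - A^-5
  A^3 * (73*d^2 + 11*d^4) = 11*A^11 + 117*A^7 + 212*A^3 + 117*A^-1 + 11*A^-5
  A^1 * (82*d + 43*d^3 + d^5) = -A^11 - 48*A^7 - 221*A^3 - 221*A^-1 - 48*A^-5 - A^-9
  A^-1 * (40 + 79*d^2 + 7*d^4) = 7*A^7 + 107*A^3 + 240*A^-1 + 107*A^-5 + 7*A^-9
  A^-3 * (63*d + 21*d^3) = -21*A^3 - 126*A^-1 - 126*A^-5 - 21*A^-9
  A^-5 * (9 + 26*d^2 + d^4) = A^3 + 30*A^-1 + 67*A^-5 + 30*A^-9 + A^-13
  A^-7 * (6*d + 3*d^3) = -3*A^-1 - 15*A^-5 - 15*A^-9 - 3*A^-13
  A^-9 * (d^2) = A^-5 + 2*A^-9 + A^-13
Summing the groups: <K> = -A^19 + 3*A^15 - 4*A^11 + 5*A^7 - 6*A^3 + 5*A^-1 - 4*A^-5 + 2*A^-9 - A^-13
Normalise by the writhe: (-A^3)^(-w) = (-A^3)^(3) = -A^9, so f(A) = -A^9 * <K> = A^28 - 3*A^24 + 4*A^20 - 5*A^16 + 6*A^12 - 5*A^8 + 4*A^4 - 2 + A^-4.
Substitute A = t^(-1/4), i.e. A^e → t^(-e/4): V(t) = t - 2 + 4*t^-1 - 5*t^-2 + 6*t^-3 - 5*t^-4 + 4*t^-5 - 3*t^-6 + t^-7

Answer: t - 2 + 4*t^-1 - 5*t^-2 + 6*t^-3 - 5*t^-4 + 4*t^-5 - 3*t^-6 + t^-7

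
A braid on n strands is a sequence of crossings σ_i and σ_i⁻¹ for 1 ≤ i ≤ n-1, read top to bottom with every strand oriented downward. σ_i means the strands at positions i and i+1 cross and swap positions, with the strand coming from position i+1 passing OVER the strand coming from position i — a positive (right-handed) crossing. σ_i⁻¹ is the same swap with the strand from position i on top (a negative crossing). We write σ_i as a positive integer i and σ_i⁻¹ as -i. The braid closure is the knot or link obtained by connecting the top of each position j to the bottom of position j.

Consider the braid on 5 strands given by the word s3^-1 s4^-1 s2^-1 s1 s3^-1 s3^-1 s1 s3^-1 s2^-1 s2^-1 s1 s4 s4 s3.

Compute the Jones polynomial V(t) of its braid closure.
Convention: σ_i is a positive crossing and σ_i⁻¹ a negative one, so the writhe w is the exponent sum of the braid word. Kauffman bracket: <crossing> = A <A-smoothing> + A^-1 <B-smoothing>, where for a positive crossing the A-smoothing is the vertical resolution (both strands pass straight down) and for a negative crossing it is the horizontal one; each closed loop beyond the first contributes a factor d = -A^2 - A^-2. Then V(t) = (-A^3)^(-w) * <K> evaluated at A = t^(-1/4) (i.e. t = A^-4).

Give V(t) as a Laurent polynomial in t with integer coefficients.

The presented braid s3^-1 s4^-1 s2^-1 s1 s3^-1 s3^-1 s1 s3^-1 s2^-1 s2^-1 s1 s4 s4 s3 on 5 strands reduces by inverse Markov moves (closure unchanged at each step):
  Deconjugate: the word is γ·β·γ⁻¹ with γ = s3^-1 s4^-1 (prefix) and γ⁻¹ = s4 s3 (suffix); strip both.
  Destabilize: the word has the form β·s4 where s4 occurs only as the final letter (β ∈ B_4); drop it and the last strand → 4 strands.
Reduced to β = s2^-1 s1 s3^-1 s3^-1 s1 s3^-1 s2^-1 s2^-1 s1 on 4 strands, 9 crossings.
Compute on β:
Braid: s2^-1 s1 s3^-1 s3^-1 s1 s3^-1 s2^-1 s2^-1 s1 on 4 strands, 9 crossings.
Writhe w = (#positive) - (#negative) = 3 - 6 = -3.
Computing the Kauffman bracket via state sum. There are 2^9 = 512 states.
For each crossing: s=0 is the vertical smoothing, s=1 horizontal. Crossing k contributes A^(sign_k * (1 - 2*s_k)); loop factor d = -A^2 - A^-2.
Tabulate the states by total A-exponent and number of loops L (A-exp: L × count):
  A^9: L=6 ×1
  A^7: L=5 ×9
  A^5: L=4 ×35, L=6 ×1
  A^3: L=3 ×73, L=5 ×11
  A^1: L=2 ×81, L=4 ×44, L=6 ×1
  A^-1: L=1 ×39, L=3 ×77, L=5 ×10
  A^-3: L=2 ×55, L=4 ×28, L=6 ×1
  A^-5: L=3 ×32, L=5 ×4
  A^-7: L=4 ×9
  A^-9: L=5 ×1
Each group contributes A^e * Σ count * d^(L-1):
Powers of d = -A^2 - A^-2: d^2 = A^4 + 2 + A^-4; d^3 = -A^6 - 3*A^2 - 3*A^-2 - A^-6; d^4 = A^8 + 4*A^4 + 6 + 4*A^-4 + A^-8; d^5 = -A^10 - 5*A^6 - 10*A^2 - 10*A^-2 - 5*A^-6 - A^-10.
  A^9 * (d^5) = -A^19 - 5*A^15 - 10*A^11 - 10*A^7 - 5*A^3 - A^-1
  A^7 * (9*d^4) = 9*A^15 + 36*A^11 + 54*A^7 + 36*A^3 + 9*A^-1
  A^5 * (35*d^3 + d^5) = -A^15 - 40*A^11 - 115*A^7 - 115*A^3 - 40*A^-1 - A^-5
  A^3 * (73*d^2 + 11*d^4) = 11*A^11 + 117*A^7 + 212*A^3 + 117*A^-1 + 11*A^-5
  A^1 * (81*d + 44*d^3 + d^5) = -A^11 - 49*A^7 - 223*A^3 - 223*A^-1 - 49*A^-5 - A^-9
  A^-1 * (39 + 77*d^2 + 10*d^4) = 10*A^7 + 117*A^3 + 253*A^-1 + 117*A^-5 + 10*A^-9
  A^-3 * (55*d + 28*d^3 + d^5) = -A^7 - 33*A^3 - 149*A^-1 - 149*A^-5 - 33*A^-9 - A^-13
  A^-5 * (32*d^2 + 4*d^4) = 4*A^3 + 48*A^-1 + 88*A^-5 + 48*A^-9 + 4*A^-13
  A^-7 * (9*d^3) = -9*A^-1 - 27*A^-5 - 27*A^-9 - 9*A^-13
  A^-9 * (d^4) = A^-1 + 4*A^-5 + 6*A^-9 + 4*A^-13 + A^-17
Summing the groups: <K> = -A^19 + 3*A^15 - 4*A^11 + 6*A^7 - 7*A^3 + 6*A^-1 - 6*A^-5 + 3*A^-9 - 2*A^-13 + A^-17
Normalise by the writhe: (-A^3)^(-w) = (-A^3)^(3) = -A^9, so f(A) = -A^9 * <K> = A^28 - 3*A^24 + 4*A^20 - 6*A^16 + 7*A^12 - 6*A^8 + 6*A^4 - 3 + 2*A^-4 - A^-8.
Substitute A = t^(-1/4), i.e. A^e → t^(-e/4): V(t) = -t^2 + 2*t - 3 + 6*t^-1 - 6*t^-2 + 7*t^-3 - 6*t^-4 + 4*t^-5 - 3*t^-6 + t^-7

Answer: -t^2 + 2*t - 3 + 6*t^-1 - 6*t^-2 + 7*t^-3 - 6*t^-4 + 4*t^-5 - 3*t^-6 + t^-7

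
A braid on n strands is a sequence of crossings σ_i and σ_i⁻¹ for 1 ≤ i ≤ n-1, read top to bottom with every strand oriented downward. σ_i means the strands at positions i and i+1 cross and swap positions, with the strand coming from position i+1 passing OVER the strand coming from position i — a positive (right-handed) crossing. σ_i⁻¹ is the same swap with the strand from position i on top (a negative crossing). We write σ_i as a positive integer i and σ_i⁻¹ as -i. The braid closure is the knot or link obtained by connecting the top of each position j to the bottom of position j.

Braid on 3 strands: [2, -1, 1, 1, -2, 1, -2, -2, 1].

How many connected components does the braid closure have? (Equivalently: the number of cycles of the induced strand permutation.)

Track the strand permutation on 3 strands, starting from identity.
  step 1: s2 swaps positions 2,3 -> [1 3 2]
  step 2: s1^-1 swaps positions 1,2 -> [3 1 2]
  step 3: s1 swaps positions 1,2 -> [1 3 2]
  step 4: s1 swaps positions 1,2 -> [3 1 2]
  step 5: s2^-1 swaps positions 2,3 -> [3 2 1]
  step 6: s1 swaps positions 1,2 -> [2 3 1]
  step 7: s2^-1 swaps positions 2,3 -> [2 1 3]
  step 8: s2^-1 swaps positions 2,3 -> [2 3 1]
  step 9: s1 swaps positions 1,2 -> [3 2 1]
Final permutation (position -> original strand): [3 2 1]
Closure components = cycle count of this permutation = 2.

Answer: 2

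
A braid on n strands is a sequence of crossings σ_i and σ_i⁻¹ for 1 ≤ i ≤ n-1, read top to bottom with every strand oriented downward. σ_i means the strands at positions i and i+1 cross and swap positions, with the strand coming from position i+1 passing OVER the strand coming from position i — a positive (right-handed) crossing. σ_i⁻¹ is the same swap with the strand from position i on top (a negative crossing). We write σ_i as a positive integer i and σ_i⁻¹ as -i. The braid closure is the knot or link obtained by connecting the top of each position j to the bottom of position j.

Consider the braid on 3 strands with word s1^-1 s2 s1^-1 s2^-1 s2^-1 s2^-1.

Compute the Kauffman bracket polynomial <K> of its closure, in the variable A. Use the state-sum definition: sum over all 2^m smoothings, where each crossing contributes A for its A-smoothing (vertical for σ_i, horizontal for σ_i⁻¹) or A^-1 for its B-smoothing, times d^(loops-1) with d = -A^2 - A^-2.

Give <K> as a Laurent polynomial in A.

Braid: s1^-1 s2 s1^-1 s2^-1 s2^-1 s2^-1 on 3 strands, 6 crossings.
Writhe w = (#positive) - (#negative) = 1 - 5 = -4.
Computing the Kauffman bracket via state sum. There are 2^6 = 64 states.
Smooth each crossing (0=||, 1=⌣⌢); contribution A^(Σ sign_k(1-2s_k)) * d^(L-1).
Tabulate the states by total A-exponent and number of loops L (A-exp: L × count):
  A^6: L=4 ×1
  A^4: L=3 ×6
  A^2: L=2 ×12, L=4 ×3
  A^0: L=1 ×9, L=3 ×10, L=5 ×1
  A^-2: L=2 ×12, L=4 ×3
  A^-4: L=1 ×2, L=3 ×4
  A^-6: L=2 ×1
Each group contributes A^e * Σ count * d^(L-1):
Powers of d = -A^2 - A^-2: d^2 = A^4 + 2 + A^-4; d^3 = -A^6 - 3*A^2 - 3*A^-2 - A^-6; d^4 = A^8 + 4*A^4 + 6 + 4*A^-4 + A^-8.
  A^6 * (d^3) = -A^12 - 3*A^8 - 3*A^4 - 1
  A^4 * (6*d^2) = 6*A^8 + 12*A^4 + 6
  A^2 * (12*d + 3*d^3) = -3*A^8 - 21*A^4 - 21 - 3*A^-4
  A^0 * (9 + 10*d^2 + d^4) = A^8 + 14*A^4 + 35 + 14*A^-4 + A^-8
  A^-2 * (12*d + 3*d^3) = -3*A^4 - 21 - 21*A^-4 - 3*A^-8
  A^-4 * (2 + 4*d^2) = 4 + 10*A^-4 + 4*A^-8
  A^-6 * (d) = -A^-4 - A^-8
Summing the groups: <K> = -A^12 + A^8 - A^4 + 2 - A^-4 + A^-8

Answer: -A^12 + A^8 - A^4 + 2 - A^-4 + A^-8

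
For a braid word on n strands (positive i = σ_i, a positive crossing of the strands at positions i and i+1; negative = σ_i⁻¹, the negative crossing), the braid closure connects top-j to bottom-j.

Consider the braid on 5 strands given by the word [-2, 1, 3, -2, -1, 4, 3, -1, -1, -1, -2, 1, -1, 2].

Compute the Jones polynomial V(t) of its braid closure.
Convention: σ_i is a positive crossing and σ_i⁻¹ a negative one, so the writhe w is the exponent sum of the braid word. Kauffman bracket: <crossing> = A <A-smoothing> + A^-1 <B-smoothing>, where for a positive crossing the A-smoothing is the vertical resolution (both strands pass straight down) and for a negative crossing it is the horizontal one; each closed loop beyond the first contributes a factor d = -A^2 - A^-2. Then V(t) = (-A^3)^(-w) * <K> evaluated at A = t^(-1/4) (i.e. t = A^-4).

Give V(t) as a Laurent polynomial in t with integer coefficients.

t - 1 + 3*t^-1 - 4*t^-2 + 4*t^-3 - 4*t^-4 + 3*t^-5 - 2*t^-6 + t^-7

Derivation:
The presented braid s2^-1 s1 s3 s2^-1 s1^-1 s4 s3 s1^-1 s1^-1 s1^-1 s2^-1 s1 s1^-1 s2 on 5 strands reduces by inverse Markov moves (closure unchanged at each step):
  Deconjugate: the word is γ·β·γ⁻¹ with γ = s2^-1 s1 (prefix) and γ⁻¹ = s1^-1 s2 (suffix); strip both.
Reduced to β = s3 s2^-1 s1^-1 s4 s3 s1^-1 s1^-1 s1^-1 s2^-1 s1 on 5 strands, 10 crossings.
Compute on β:
Braid: s3 s2^-1 s1^-1 s4 s3 s1^-1 s1^-1 s1^-1 s2^-1 s1 on 5 strands, 10 crossings.
Writhe w = (#positive) - (#negative) = 4 - 6 = -2.
Computing the Kauffman bracket via state sum. There are 2^10 = 1024 states.
For each crossing: s=0 is the vertical smoothing, s=1 horizontal. Crossing k contributes A^(sign_k * (1 - 2*s_k)); loop factor d = -A^2 - A^-2.
Tabulate the states by total A-exponent and number of loops L (A-exp: L × count):
  A^10: L=7 ×1
  A^8: L=6 ×10
  A^6: L=5 ×42, L=7 ×3
  A^4: L=4 ×95, L=6 ×24, L=8 ×1
  A^2: L=3 ×124, L=5 ×76, L=7 ×10
  A^0: L=2 ×90, L=4 ×126, L=6 ×35, L=8 ×1
  A^-2: L=1 ×28, L=3 ×116, L=5 ×61, L=7 ×5
  A^-4: L=2 ×50, L=4 ×60, L=6 ×10
  A^-6: L=1 ×5, L=3 ×29, L=5 ×11
  A^-8: L=2 ×4, L=4 ×6
  A^-10: L=3 ×1
Each group contributes A^e * Σ count * d^(L-1):
Powers of d = -A^2 - A^-2: d^2 = A^4 + 2 + A^-4; d^3 = -A^6 - 3*A^2 - 3*A^-2 - A^-6; d^4 = A^8 + 4*A^4 + 6 + 4*A^-4 + A^-8; d^5 = -A^10 - 5*A^6 - 10*A^2 - 10*A^-2 - 5*A^-6 - A^-10; d^6 = A^12 + 6*A^8 + 15*A^4 + 20 + 15*A^-4 + 6*A^-8 + A^-12; d^7 = -A^14 - 7*A^10 - 21*A^6 - 35*A^2 - 35*A^-2 - 21*A^-6 - 7*A^-10 - A^-14.
  A^10 * (d^6) = A^22 + 6*A^18 + 15*A^14 + 20*A^10 + 15*A^6 + 6*A^2 + A^-2
  A^8 * (10*d^5) = -10*A^18 - 50*A^14 - 100*A^10 - 100*A^6 - 50*A^2 - 10*A^-2
  A^6 * (42*d^4 + 3*d^6) = 3*A^18 + 60*A^14 + 213*A^10 + 312*A^6 + 213*A^2 + 60*A^-2 + 3*A^-6
  A^4 * (95*d^3 + 24*d^5 + d^7) = -A^18 - 31*A^14 - 236*A^10 - 560*A^6 - 560*A^2 - 236*A^-2 - 31*A^-6 - A^-10
  A^2 * (124*d^2 + 76*d^4 + 10*d^6) = 10*A^14 + 136*A^10 + 578*A^6 + 904*A^2 + 578*A^-2 + 136*A^-6 + 10*A^-10
  A^0 * (90*d + 126*d^3 + 35*d^5 + d^7) = -A^14 - 42*A^10 - 322*A^6 - 853*A^2 - 853*A^-2 - 322*A^-6 - 42*A^-10 - A^-14
  A^-2 * (28 + 116*d^2 + 61*d^4 + 5*d^6) = 5*A^10 + 91*A^6 + 435*A^2 + 726*A^-2 + 435*A^-6 + 91*A^-10 + 5*A^-14
  A^-4 * (50*d + 60*d^3 + 10*d^5) = -10*A^6 - 110*A^2 - 330*A^-2 - 330*A^-6 - 110*A^-10 - 10*A^-14
  A^-6 * (5 + 29*d^2 + 11*d^4) = 11*A^2 + 73*A^-2 + 129*A^-6 + 73*A^-10 + 11*A^-14
  A^-8 * (4*d + 6*d^3) = -6*A^-2 - 22*A^-6 - 22*A^-10 - 6*A^-14
  A^-10 * (d^2) = A^-6 + 2*A^-10 + A^-14
Summing the groups: <K> = A^22 - 2*A^18 + 3*A^14 - 4*A^10 + 4*A^6 - 4*A^2 + 3*A^-2 - A^-6 + A^-10
Normalise by the writhe: (-A^3)^(-w) = (-A^3)^(2) = A^6, so f(A) = A^6 * <K> = A^28 - 2*A^24 + 3*A^20 - 4*A^16 + 4*A^12 - 4*A^8 + 3*A^4 - 1 + A^-4.
Substitute A = t^(-1/4), i.e. A^e → t^(-e/4): V(t) = t - 1 + 3*t^-1 - 4*t^-2 + 4*t^-3 - 4*t^-4 + 3*t^-5 - 2*t^-6 + t^-7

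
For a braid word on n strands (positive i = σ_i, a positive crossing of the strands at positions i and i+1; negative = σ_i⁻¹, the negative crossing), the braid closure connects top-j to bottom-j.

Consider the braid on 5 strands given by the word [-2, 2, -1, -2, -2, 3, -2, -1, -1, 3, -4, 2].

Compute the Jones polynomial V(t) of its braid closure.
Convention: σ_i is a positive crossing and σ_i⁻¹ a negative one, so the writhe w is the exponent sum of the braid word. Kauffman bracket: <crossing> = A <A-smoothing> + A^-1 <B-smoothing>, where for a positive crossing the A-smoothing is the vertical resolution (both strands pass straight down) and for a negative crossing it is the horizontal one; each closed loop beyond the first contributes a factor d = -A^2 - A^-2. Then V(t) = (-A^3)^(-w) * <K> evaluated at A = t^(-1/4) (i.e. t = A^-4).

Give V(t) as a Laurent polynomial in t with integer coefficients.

t - 2 + 4*t^-1 - 5*t^-2 + 6*t^-3 - 5*t^-4 + 4*t^-5 - 3*t^-6 + t^-7

Derivation:
The presented braid s2^-1 s2 s1^-1 s2^-1 s2^-1 s3 s2^-1 s1^-1 s1^-1 s3 s4^-1 s2 on 5 strands reduces by inverse Markov moves (closure unchanged at each step):
  Deconjugate: the word is γ·β·γ⁻¹ with γ = s2^-1 (prefix) and γ⁻¹ = s2 (suffix); strip both.
  Destabilize: the word has the form β·s4^-1 where s4^-1 occurs only as the final letter (β ∈ B_4); drop it and the last strand → 4 strands.
Reduced to β = s2 s1^-1 s2^-1 s2^-1 s3 s2^-1 s1^-1 s1^-1 s3 on 4 strands, 9 crossings.
Compute on β:
Braid: s2 s1^-1 s2^-1 s2^-1 s3 s2^-1 s1^-1 s1^-1 s3 on 4 strands, 9 crossings.
Writhe w = (#positive) - (#negative) = 3 - 6 = -3.
State-sum expansion of <K>. There are 2^9 = 512 states.
For each crossing: s=0 is the vertical smoothing, s=1 horizontal. Crossing k contributes A^(sign_k * (1 - 2*s_k)); loop factor d = -A^2 - A^-2.
Tabulate the states by total A-exponent and number of loops L (A-exp: L × count):
  A^9: L=6 ×1
  A^7: L=5 ×9
  A^5: L=4 ×35, L=6 ×1
  A^3: L=3 ×73, L=5 ×11
  A^1: L=2 ×82, L=4 ×43, L=6 ×1
  A^-1: L=1 ×40, L=3 ×79, L=5 ×7
  A^-3: L=2 ×63, L=4 ×21
  A^-5: L=1 ×9, L=3 ×26, L=5 ×1
  A^-7: L=2 ×6, L=4 ×3
  A^-9: L=3 ×1
Each group contributes A^e * Σ count * d^(L-1):
Powers of d = -A^2 - A^-2: d^2 = A^4 + 2 + A^-4; d^3 = -A^6 - 3*A^2 - 3*A^-2 - A^-6; d^4 = A^8 + 4*A^4 + 6 + 4*A^-4 + A^-8; d^5 = -A^10 - 5*A^6 - 10*A^2 - 10*A^-2 - 5*A^-6 - A^-10.
  A^9 * (d^5) = -A^19 - 5*A^15 - 10*A^11 - 10*A^7 - 5*A^3 - A^-1
  A^7 * (9*d^4) = 9*A^15 + 36*A^11 + 54*A^7 + 36*A^3 + 9*A^-1
  A^5 * (35*d^3 + d^5) = -A^15 - 40*A^11 - 115*A^7 - 115*A^3 - 40*A^-1 - A^-5
  A^3 * (73*d^2 + 11*d^4) = 11*A^11 + 117*A^7 + 212*A^3 + 117*A^-1 + 11*A^-5
  A^1 * (82*d + 43*d^3 + d^5) = -A^11 - 48*A^7 - 221*A^3 - 221*A^-1 - 48*A^-5 - A^-9
  A^-1 * (40 + 79*d^2 + 7*d^4) = 7*A^7 + 107*A^3 + 240*A^-1 + 107*A^-5 + 7*A^-9
  A^-3 * (63*d + 21*d^3) = -21*A^3 - 126*A^-1 - 126*A^-5 - 21*A^-9
  A^-5 * (9 + 26*d^2 + d^4) = A^3 + 30*A^-1 + 67*A^-5 + 30*A^-9 + A^-13
  A^-7 * (6*d + 3*d^3) = -3*A^-1 - 15*A^-5 - 15*A^-9 - 3*A^-13
  A^-9 * (d^2) = A^-5 + 2*A^-9 + A^-13
Summing the groups: <K> = -A^19 + 3*A^15 - 4*A^11 + 5*A^7 - 6*A^3 + 5*A^-1 - 4*A^-5 + 2*A^-9 - A^-13
Normalise by the writhe: (-A^3)^(-w) = (-A^3)^(3) = -A^9, so f(A) = -A^9 * <K> = A^28 - 3*A^24 + 4*A^20 - 5*A^16 + 6*A^12 - 5*A^8 + 4*A^4 - 2 + A^-4.
Substitute A = t^(-1/4), i.e. A^e → t^(-e/4): V(t) = t - 2 + 4*t^-1 - 5*t^-2 + 6*t^-3 - 5*t^-4 + 4*t^-5 - 3*t^-6 + t^-7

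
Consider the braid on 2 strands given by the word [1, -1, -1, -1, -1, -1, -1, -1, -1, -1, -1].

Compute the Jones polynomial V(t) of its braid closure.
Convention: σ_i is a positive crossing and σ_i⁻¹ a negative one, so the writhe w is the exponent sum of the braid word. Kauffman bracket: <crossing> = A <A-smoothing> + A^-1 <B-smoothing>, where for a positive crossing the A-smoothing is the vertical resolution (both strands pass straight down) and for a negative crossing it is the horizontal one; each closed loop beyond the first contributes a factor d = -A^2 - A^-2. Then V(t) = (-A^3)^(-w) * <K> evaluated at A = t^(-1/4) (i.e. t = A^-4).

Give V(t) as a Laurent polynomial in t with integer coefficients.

The presented braid s1 s1^-1 s1^-1 s1^-1 s1^-1 s1^-1 s1^-1 s1^-1 s1^-1 s1^-1 s1^-1 on 2 strands reduces by inverse Markov moves (closure unchanged at each step):
  Deconjugate: the word is γ·β·γ⁻¹ with γ = s1 (prefix) and γ⁻¹ = s1^-1 (suffix); strip both.
Reduced to β = s1^-1 s1^-1 s1^-1 s1^-1 s1^-1 s1^-1 s1^-1 s1^-1 s1^-1 on 2 strands, 9 crossings.
Compute on β:
Braid: s1^-1 s1^-1 s1^-1 s1^-1 s1^-1 s1^-1 s1^-1 s1^-1 s1^-1 on 2 strands, 9 crossings.
Writhe w = (#positive) - (#negative) = 0 - 9 = -9.
State-sum expansion of <K>. There are 2^9 = 512 states.
Each crossing splits two ways (0=vertical, 1=horizontal). The state's weight is A^(#A-smoothings - #B-smoothings) * d^(loops - 1).
Tabulate the states by total A-exponent and number of loops L (A-exp: L × count):
  A^9: L=9 ×1
  A^7: L=8 ×9
  A^5: L=7 ×36
  A^3: L=6 ×84
  A^1: L=5 ×126
  A^-1: L=4 ×126
  A^-3: L=3 ×84
  A^-5: L=2 ×36
  A^-7: L=1 ×9
  A^-9: L=2 ×1
Each group contributes A^e * Σ count * d^(L-1):
Powers of d = -A^2 - A^-2: d^2 = A^4 + 2 + A^-4; d^3 = -A^6 - 3*A^2 - 3*A^-2 - A^-6; d^4 = A^8 + 4*A^4 + 6 + 4*A^-4 + A^-8; d^5 = -A^10 - 5*A^6 - 10*A^2 - 10*A^-2 - 5*A^-6 - A^-10; d^6 = A^12 + 6*A^8 + 15*A^4 + 20 + 15*A^-4 + 6*A^-8 + A^-12; d^7 = -A^14 - 7*A^10 - 21*A^6 - 35*A^2 - 35*A^-2 - 21*A^-6 - 7*A^-10 - A^-14; d^8 = A^16 + 8*A^12 + 28*A^8 + 56*A^4 + 70 + 56*A^-4 + 28*A^-8 + 8*A^-12 + A^-16.
  A^9 * (d^8) = A^25 + 8*A^21 + 28*A^17 + 56*A^13 + 70*A^9 + 56*A^5 + 28*A + 8*A^-3 + A^-7
  A^7 * (9*d^7) = -9*A^21 - 63*A^17 - 189*A^13 - 315*A^9 - 315*A^5 - 189*A - 63*A^-3 - 9*A^-7
  A^5 * (36*d^6) = 36*A^17 + 216*A^13 + 540*A^9 + 720*A^5 + 540*A + 216*A^-3 + 36*A^-7
  A^3 * (84*d^5) = -84*A^13 - 420*A^9 - 840*A^5 - 840*A - 420*A^-3 - 84*A^-7
  A^1 * (126*d^4) = 126*A^9 + 504*A^5 + 756*A + 504*A^-3 + 126*A^-7
  A^-1 * (126*d^3) = -126*A^5 - 378*A - 378*A^-3 - 126*A^-7
  A^-3 * (84*d^2) = 84*A + 168*A^-3 + 84*A^-7
  A^-5 * (36*d) = -36*A^-3 - 36*A^-7
  A^-7 * (9) = 9*A^-7
  A^-9 * (d) = -A^-7 - A^-11
Summing the groups: <K> = A^25 - A^21 + A^17 - A^13 + A^9 - A^5 + A - A^-3 - A^-11
Normalise by the writhe: (-A^3)^(-w) = (-A^3)^(9) = -A^27, so f(A) = -A^27 * <K> = -A^52 + A^48 - A^44 + A^40 - A^36 + A^32 - A^28 + A^24 + A^16.
Substitute A = t^(-1/4), i.e. A^e → t^(-e/4): V(t) = t^-4 + t^-6 - t^-7 + t^-8 - t^-9 + t^-10 - t^-11 + t^-12 - t^-13

Answer: t^-4 + t^-6 - t^-7 + t^-8 - t^-9 + t^-10 - t^-11 + t^-12 - t^-13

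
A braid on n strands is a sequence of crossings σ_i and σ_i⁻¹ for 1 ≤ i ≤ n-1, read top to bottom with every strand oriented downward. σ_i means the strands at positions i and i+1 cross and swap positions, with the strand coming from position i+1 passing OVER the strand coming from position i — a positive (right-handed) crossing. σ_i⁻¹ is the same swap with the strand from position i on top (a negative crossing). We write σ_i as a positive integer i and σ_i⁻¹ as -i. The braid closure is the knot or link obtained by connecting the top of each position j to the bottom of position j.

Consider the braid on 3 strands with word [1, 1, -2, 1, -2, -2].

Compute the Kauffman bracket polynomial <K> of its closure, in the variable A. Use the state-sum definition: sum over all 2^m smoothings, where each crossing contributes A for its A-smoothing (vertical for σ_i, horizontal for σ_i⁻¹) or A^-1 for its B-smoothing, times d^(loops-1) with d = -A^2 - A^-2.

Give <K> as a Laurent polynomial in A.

Braid: s1 s1 s2^-1 s1 s2^-1 s2^-1 on 3 strands, 6 crossings.
Writhe w = (#positive) - (#negative) = 3 - 3 = 0.
Computing the Kauffman bracket via state sum. There are 2^6 = 64 states.
Smooth each crossing (0=||, 1=⌣⌢); contribution A^(Σ sign_k(1-2s_k)) * d^(L-1).
Tabulate the states by total A-exponent and number of loops L (A-exp: L × count):
  A^6: L=4 ×1
  A^4: L=3 ×6
  A^2: L=2 ×14, L=4 ×1
  A^0: L=1 ×13, L=3 ×7
  A^-2: L=2 ×14, L=4 ×1
  A^-4: L=3 ×6
  A^-6: L=4 ×1
Each group contributes A^e * Σ count * d^(L-1):
Powers of d = -A^2 - A^-2: d^2 = A^4 + 2 + A^-4; d^3 = -A^6 - 3*A^2 - 3*A^-2 - A^-6.
  A^6 * (d^3) = -A^12 - 3*A^8 - 3*A^4 - 1
  A^4 * (6*d^2) = 6*A^8 + 12*A^4 + 6
  A^2 * (14*d + d^3) = -A^8 - 17*A^4 - 17 - A^-4
  A^0 * (13 + 7*d^2) = 7*A^4 + 27 + 7*A^-4
  A^-2 * (14*d + d^3) = -A^4 - 17 - 17*A^-4 - A^-8
  A^-4 * (6*d^2) = 6 + 12*A^-4 + 6*A^-8
  A^-6 * (d^3) = -1 - 3*A^-4 - 3*A^-8 - A^-12
Summing the groups: <K> = -A^12 + 2*A^8 - 2*A^4 + 3 - 2*A^-4 + 2*A^-8 - A^-12

Answer: -A^12 + 2*A^8 - 2*A^4 + 3 - 2*A^-4 + 2*A^-8 - A^-12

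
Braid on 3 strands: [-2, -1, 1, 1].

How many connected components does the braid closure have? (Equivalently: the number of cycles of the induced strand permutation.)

Track the strand permutation on 3 strands, starting from identity.
  step 1: s2^-1 swaps positions 2,3 -> [1 3 2]
  step 2: s1^-1 swaps positions 1,2 -> [3 1 2]
  step 3: s1 swaps positions 1,2 -> [1 3 2]
  step 4: s1 swaps positions 1,2 -> [3 1 2]
Final permutation (position -> original strand): [3 1 2]
Closure components = cycle count of this permutation = 1.

Answer: 1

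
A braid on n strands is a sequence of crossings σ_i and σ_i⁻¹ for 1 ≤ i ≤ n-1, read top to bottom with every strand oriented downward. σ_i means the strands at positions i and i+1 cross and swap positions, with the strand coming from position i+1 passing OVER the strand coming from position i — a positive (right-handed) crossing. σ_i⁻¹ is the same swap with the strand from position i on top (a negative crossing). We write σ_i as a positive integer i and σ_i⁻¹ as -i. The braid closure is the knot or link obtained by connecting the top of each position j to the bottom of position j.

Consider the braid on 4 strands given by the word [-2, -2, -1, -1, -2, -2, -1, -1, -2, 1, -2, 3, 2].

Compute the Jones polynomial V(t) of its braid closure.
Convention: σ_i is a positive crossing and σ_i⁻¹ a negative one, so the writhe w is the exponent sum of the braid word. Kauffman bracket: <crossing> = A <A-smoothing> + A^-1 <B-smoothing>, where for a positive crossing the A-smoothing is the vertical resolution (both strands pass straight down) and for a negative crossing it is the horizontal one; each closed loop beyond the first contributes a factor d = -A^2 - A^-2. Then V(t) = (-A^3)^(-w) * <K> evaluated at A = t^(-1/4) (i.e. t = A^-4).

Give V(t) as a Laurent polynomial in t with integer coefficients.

t^-3 + t^-6 - t^-7 + t^-8 - t^-9 + t^-10 - t^-11

Derivation:
The presented braid s2^-1 s2^-1 s1^-1 s1^-1 s2^-1 s2^-1 s1^-1 s1^-1 s2^-1 s1 s2^-1 s3 s2 on 4 strands reduces by inverse Markov moves (closure unchanged at each step):
  Deconjugate: the word is γ·β·γ⁻¹ with γ = s2^-1 (prefix) and γ⁻¹ = s2 (suffix); strip both.
  Destabilize: the word has the form β·s3 where s3 occurs only as the final letter (β ∈ B_3); drop it and the last strand → 3 strands.
Reduced to β = s2^-1 s1^-1 s1^-1 s2^-1 s2^-1 s1^-1 s1^-1 s2^-1 s1 s2^-1 on 3 strands, 10 crossings.
Compute on β:
Braid: s2^-1 s1^-1 s1^-1 s2^-1 s2^-1 s1^-1 s1^-1 s2^-1 s1 s2^-1 on 3 strands, 10 crossings.
Writhe w = (#positive) - (#negative) = 1 - 9 = -8.
Enumerate smoothing states for the bracket polynomial. There are 2^10 = 1024 states.
Each crossing splits two ways (0=vertical, 1=horizontal). The state's weight is A^(#A-smoothings - #B-smoothings) * d^(loops - 1).
Tabulate the states by total A-exponent and number of loops L (A-exp: L × count):
  A^10: L=6 ×1
  A^8: L=5 ×10
  A^6: L=4 ×41, L=6 ×4
  A^4: L=3 ×86, L=5 ×34
  A^2: L=2 ×92, L=4 ×114, L=6 ×4
  A^0: L=1 ×40, L=3 ×185, L=5 ×27
  A^-2: L=2 ×142, L=4 ×67, L=6 ×1
  A^-4: L=1 ×40, L=3 ×76, L=5 ×4
  A^-6: L=2 ×39, L=4 ×6
  A^-8: L=1 ×5, L=3 ×5
  A^-10: L=2 ×1
Each group contributes A^e * Σ count * d^(L-1):
Powers of d = -A^2 - A^-2: d^2 = A^4 + 2 + A^-4; d^3 = -A^6 - 3*A^2 - 3*A^-2 - A^-6; d^4 = A^8 + 4*A^4 + 6 + 4*A^-4 + A^-8; d^5 = -A^10 - 5*A^6 - 10*A^2 - 10*A^-2 - 5*A^-6 - A^-10.
  A^10 * (d^5) = -A^20 - 5*A^16 - 10*A^12 - 10*A^8 - 5*A^4 - 1
  A^8 * (10*d^4) = 10*A^16 + 40*A^12 + 60*A^8 + 40*A^4 + 10
  A^6 * (41*d^3 + 4*d^5) = -4*A^16 - 61*A^12 - 163*A^8 - 163*A^4 - 61 - 4*A^-4
  A^4 * (86*d^2 + 34*d^4) = 34*A^12 + 222*A^8 + 376*A^4 + 222 + 34*A^-4
  A^2 * (92*d + 114*d^3 + 4*d^5) = -4*A^12 - 134*A^8 - 474*A^4 - 474 - 134*A^-4 - 4*A^-8
  A^0 * (40 + 185*d^2 + 27*d^4) = 27*A^8 + 293*A^4 + 572 + 293*A^-4 + 27*A^-8
  A^-2 * (142*d + 67*d^3 + d^5) = -A^8 - 72*A^4 - 353 - 353*A^-4 - 72*A^-8 - A^-12
  A^-4 * (40 + 76*d^2 + 4*d^4) = 4*A^4 + 92 + 216*A^-4 + 92*A^-8 + 4*A^-12
  A^-6 * (39*d + 6*d^3) = -6 - 57*A^-4 - 57*A^-8 - 6*A^-12
  A^-8 * (5 + 5*d^2) = 5*A^-4 + 15*A^-8 + 5*A^-12
  A^-10 * (d) = -A^-8 - A^-12
Summing the groups: <K> = -A^20 + A^16 - A^12 + A^8 - A^4 + 1 + A^-12
Normalise by the writhe: (-A^3)^(-w) = (-A^3)^(8) = A^24, so f(A) = A^24 * <K> = -A^44 + A^40 - A^36 + A^32 - A^28 + A^24 + A^12.
Substitute A = t^(-1/4), i.e. A^e → t^(-e/4): V(t) = t^-3 + t^-6 - t^-7 + t^-8 - t^-9 + t^-10 - t^-11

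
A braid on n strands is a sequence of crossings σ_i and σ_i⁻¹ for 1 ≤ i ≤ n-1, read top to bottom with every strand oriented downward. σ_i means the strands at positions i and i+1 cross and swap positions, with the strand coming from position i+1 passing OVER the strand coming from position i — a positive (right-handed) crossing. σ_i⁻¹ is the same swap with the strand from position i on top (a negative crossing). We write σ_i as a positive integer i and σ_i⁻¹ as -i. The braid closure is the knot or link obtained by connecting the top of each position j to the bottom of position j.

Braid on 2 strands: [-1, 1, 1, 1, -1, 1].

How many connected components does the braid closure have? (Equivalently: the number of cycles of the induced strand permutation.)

2

Derivation:
Track the strand permutation on 2 strands, starting from identity.
  step 1: s1^-1 swaps positions 1,2 -> [2 1]
  step 2: s1 swaps positions 1,2 -> [1 2]
  step 3: s1 swaps positions 1,2 -> [2 1]
  step 4: s1 swaps positions 1,2 -> [1 2]
  step 5: s1^-1 swaps positions 1,2 -> [2 1]
  step 6: s1 swaps positions 1,2 -> [1 2]
Final permutation (position -> original strand): [1 2]
Closure components = cycle count of this permutation = 2.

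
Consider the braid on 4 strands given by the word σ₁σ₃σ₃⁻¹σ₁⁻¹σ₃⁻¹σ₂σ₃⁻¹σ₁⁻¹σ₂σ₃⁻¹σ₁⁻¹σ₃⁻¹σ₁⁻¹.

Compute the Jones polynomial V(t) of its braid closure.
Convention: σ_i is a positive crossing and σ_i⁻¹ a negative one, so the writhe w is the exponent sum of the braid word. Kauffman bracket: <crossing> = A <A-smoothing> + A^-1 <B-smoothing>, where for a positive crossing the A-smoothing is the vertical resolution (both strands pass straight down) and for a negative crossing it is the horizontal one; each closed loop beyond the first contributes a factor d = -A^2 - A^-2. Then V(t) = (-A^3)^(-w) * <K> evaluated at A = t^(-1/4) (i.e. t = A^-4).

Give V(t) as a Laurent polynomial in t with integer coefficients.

The presented braid s1 s3 s3^-1 s1^-1 s3^-1 s2 s3^-1 s1^-1 s2 s3^-1 s1^-1 s3^-1 s1^-1 on 4 strands reduces by inverse Markov moves (closure unchanged at each step):
  Deconjugate: the word is γ·β·γ⁻¹ with γ = s1 s3 (prefix) and γ⁻¹ = s3^-1 s1^-1 (suffix); strip both.
Reduced to β = s3^-1 s1^-1 s3^-1 s2 s3^-1 s1^-1 s2 s3^-1 s1^-1 on 4 strands, 9 crossings.
Compute on β:
Braid: s3^-1 s1^-1 s3^-1 s2 s3^-1 s1^-1 s2 s3^-1 s1^-1 on 4 strands, 9 crossings.
Writhe w = (#positive) - (#negative) = 2 - 7 = -5.
Computing the Kauffman bracket via state sum. There are 2^9 = 512 states.
Each crossing splits two ways (0=vertical, 1=horizontal). The state's weight is A^(#A-smoothings - #B-smoothings) * d^(loops - 1).
Tabulate the states by total A-exponent and number of loops L (A-exp: L × count):
  A^9: L=7 ×1
  A^7: L=6 ×9
  A^5: L=5 ×36
  A^3: L=4 ×83, L=6 ×1
  A^1: L=3 ×118, L=5 ×8
  A^-1: L=2 ×100, L=4 ×26
  A^-3: L=1 ×41, L=3 ×42, L=5 ×1
  A^-5: L=2 ×31, L=4 ×5
  A^-7: L=3 ×9
  A^-9: L=4 ×1
Each group contributes A^e * Σ count * d^(L-1):
Powers of d = -A^2 - A^-2: d^2 = A^4 + 2 + A^-4; d^3 = -A^6 - 3*A^2 - 3*A^-2 - A^-6; d^4 = A^8 + 4*A^4 + 6 + 4*A^-4 + A^-8; d^5 = -A^10 - 5*A^6 - 10*A^2 - 10*A^-2 - 5*A^-6 - A^-10; d^6 = A^12 + 6*A^8 + 15*A^4 + 20 + 15*A^-4 + 6*A^-8 + A^-12.
  A^9 * (d^6) = A^21 + 6*A^17 + 15*A^13 + 20*A^9 + 15*A^5 + 6*A + A^-3
  A^7 * (9*d^5) = -9*A^17 - 45*A^13 - 90*A^9 - 90*A^5 - 45*A - 9*A^-3
  A^5 * (36*d^4) = 36*A^13 + 144*A^9 + 216*A^5 + 144*A + 36*A^-3
  A^3 * (83*d^3 + d^5) = -A^13 - 88*A^9 - 259*A^5 - 259*A - 88*A^-3 - A^-7
  A^1 * (118*d^2 + 8*d^4) = 8*A^9 + 150*A^5 + 284*A + 150*A^-3 + 8*A^-7
  A^-1 * (100*d + 26*d^3) = -26*A^5 - 178*A - 178*A^-3 - 26*A^-7
  A^-3 * (41 + 42*d^2 + d^4) = A^5 + 46*A + 131*A^-3 + 46*A^-7 + A^-11
  A^-5 * (31*d + 5*d^3) = -5*A - 46*A^-3 - 46*A^-7 - 5*A^-11
  A^-7 * (9*d^2) = 9*A^-3 + 18*A^-7 + 9*A^-11
  A^-9 * (d^3) = -A^-3 - 3*A^-7 - 3*A^-11 - A^-15
Summing the groups: <K> = A^21 - 3*A^17 + 5*A^13 - 6*A^9 + 7*A^5 - 7*A + 5*A^-3 - 4*A^-7 + 2*A^-11 - A^-15
Normalise by the writhe: (-A^3)^(-w) = (-A^3)^(5) = -A^15, so f(A) = -A^15 * <K> = -A^36 + 3*A^32 - 5*A^28 + 6*A^24 - 7*A^20 + 7*A^16 - 5*A^12 + 4*A^8 - 2*A^4 + 1.
Substitute A = t^(-1/4), i.e. A^e → t^(-e/4): V(t) = 1 - 2*t^-1 + 4*t^-2 - 5*t^-3 + 7*t^-4 - 7*t^-5 + 6*t^-6 - 5*t^-7 + 3*t^-8 - t^-9

Answer: 1 - 2*t^-1 + 4*t^-2 - 5*t^-3 + 7*t^-4 - 7*t^-5 + 6*t^-6 - 5*t^-7 + 3*t^-8 - t^-9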